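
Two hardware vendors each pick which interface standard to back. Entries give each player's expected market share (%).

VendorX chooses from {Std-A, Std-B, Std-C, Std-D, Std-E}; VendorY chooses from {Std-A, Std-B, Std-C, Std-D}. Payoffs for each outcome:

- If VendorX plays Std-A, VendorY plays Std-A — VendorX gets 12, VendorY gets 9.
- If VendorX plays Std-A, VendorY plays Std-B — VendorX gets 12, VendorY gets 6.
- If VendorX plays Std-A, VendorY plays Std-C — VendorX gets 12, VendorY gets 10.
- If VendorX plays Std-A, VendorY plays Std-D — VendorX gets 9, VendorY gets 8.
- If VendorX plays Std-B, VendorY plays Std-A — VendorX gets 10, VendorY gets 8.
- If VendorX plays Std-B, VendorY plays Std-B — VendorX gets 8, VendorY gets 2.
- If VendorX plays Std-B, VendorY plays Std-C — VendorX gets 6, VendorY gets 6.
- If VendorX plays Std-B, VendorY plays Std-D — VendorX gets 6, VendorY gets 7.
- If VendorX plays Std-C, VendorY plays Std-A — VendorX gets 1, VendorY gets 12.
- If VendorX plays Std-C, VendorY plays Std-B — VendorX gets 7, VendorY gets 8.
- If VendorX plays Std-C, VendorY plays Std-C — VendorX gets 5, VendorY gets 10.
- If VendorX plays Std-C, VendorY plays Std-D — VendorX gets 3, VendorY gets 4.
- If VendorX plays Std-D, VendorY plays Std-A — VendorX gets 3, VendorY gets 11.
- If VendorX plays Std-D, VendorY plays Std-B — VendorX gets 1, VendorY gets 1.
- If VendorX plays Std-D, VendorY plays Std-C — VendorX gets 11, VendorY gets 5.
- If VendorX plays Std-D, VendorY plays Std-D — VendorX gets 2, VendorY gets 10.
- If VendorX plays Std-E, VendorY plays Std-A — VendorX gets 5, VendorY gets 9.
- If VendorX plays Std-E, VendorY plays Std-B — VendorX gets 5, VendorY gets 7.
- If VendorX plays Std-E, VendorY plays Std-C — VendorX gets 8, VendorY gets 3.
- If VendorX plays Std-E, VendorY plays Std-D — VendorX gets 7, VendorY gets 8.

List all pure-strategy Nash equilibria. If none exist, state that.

(Std-A, Std-C)

For each player, find the best response to each opponent profile; mutual best responses are the pure NE.
VendorX against Std-A: payoffs 12, 10, 1, 3, 5 → best response Std-A.
VendorX against Std-B: payoffs 12, 8, 7, 1, 5 → best response Std-A.
VendorX against Std-C: payoffs 12, 6, 5, 11, 8 → best response Std-A.
VendorX against Std-D: payoffs 9, 6, 3, 2, 7 → best response Std-A.
VendorY against Std-A: payoffs 9, 6, 10, 8 → best response Std-C.
VendorY against Std-B: payoffs 8, 2, 6, 7 → best response Std-A.
VendorY against Std-C: payoffs 12, 8, 10, 4 → best response Std-A.
VendorY against Std-D: payoffs 11, 1, 5, 10 → best response Std-A.
VendorY against Std-E: payoffs 9, 7, 3, 8 → best response Std-A.
Mutual best responses: (Std-A, Std-C).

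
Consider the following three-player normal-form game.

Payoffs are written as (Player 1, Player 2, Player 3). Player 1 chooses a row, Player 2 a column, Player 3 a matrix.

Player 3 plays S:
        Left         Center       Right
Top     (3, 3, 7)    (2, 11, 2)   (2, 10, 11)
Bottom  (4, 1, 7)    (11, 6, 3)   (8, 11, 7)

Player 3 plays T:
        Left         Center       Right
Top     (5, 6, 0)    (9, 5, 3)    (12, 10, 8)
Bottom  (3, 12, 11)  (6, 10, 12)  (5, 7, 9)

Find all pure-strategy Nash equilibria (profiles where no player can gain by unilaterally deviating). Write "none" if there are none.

For each strategy profile, look for a profitable unilateral deviation.
(Top, Left, S): Player 1 can switch to Bottom (3 → 4). Not NE.
(Top, Left, T): Player 2 can switch to Right (6 → 10). Not NE.
(Top, Center, S): Player 1 can switch to Bottom (2 → 11). Not NE.
(Top, Center, T): Player 2 can switch to Left (5 → 6). Not NE.
(Top, Right, S): Player 1 can switch to Bottom (2 → 8). Not NE.
(Top, Right, T): Player 3 can switch to S (8 → 11). Not NE.
(Bottom, Left, S): Player 2 can switch to Center (1 → 6). Not NE.
(Bottom, Left, T): Player 1 can switch to Top (3 → 5). Not NE.
(The remaining 4 profiles each have a profitable deviation by the same check.)

There is no pure-strategy Nash equilibrium.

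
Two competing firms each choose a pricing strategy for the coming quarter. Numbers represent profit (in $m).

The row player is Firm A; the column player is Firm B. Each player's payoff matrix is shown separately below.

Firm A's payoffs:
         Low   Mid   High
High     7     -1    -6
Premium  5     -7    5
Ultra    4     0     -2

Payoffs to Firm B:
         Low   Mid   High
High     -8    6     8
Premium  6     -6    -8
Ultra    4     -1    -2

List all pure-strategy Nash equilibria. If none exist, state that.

(High, Low): Firm B can switch to Mid (-8 → 6). Not NE.
(High, Mid): Firm A can switch to Ultra (-1 → 0). Not NE.
(High, High): Firm A can switch to Premium (-6 → 5). Not NE.
(Premium, Low): Firm A can switch to High (5 → 7). Not NE.
(Premium, Mid): Firm A can switch to High (-7 → -1). Not NE.
(Premium, High): Firm B can switch to Low (-8 → 6). Not NE.
(The remaining 3 profiles each have a profitable deviation by the same check.)

There is no pure-strategy Nash equilibrium.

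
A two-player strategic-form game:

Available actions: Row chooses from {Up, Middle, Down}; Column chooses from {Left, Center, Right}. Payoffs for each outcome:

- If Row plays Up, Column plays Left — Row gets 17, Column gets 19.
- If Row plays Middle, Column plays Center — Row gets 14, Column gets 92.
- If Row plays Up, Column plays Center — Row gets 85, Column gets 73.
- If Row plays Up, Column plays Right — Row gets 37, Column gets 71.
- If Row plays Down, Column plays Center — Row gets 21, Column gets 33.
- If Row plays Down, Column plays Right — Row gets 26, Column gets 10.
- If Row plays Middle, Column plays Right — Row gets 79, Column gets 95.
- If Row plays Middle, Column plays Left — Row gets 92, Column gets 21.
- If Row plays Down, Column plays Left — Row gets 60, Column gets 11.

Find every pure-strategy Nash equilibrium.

For each player, find the best response to each opponent profile; mutual best responses are the pure NE.
Row against Left: payoffs 17, 92, 60 → best response Middle.
Row against Center: payoffs 85, 14, 21 → best response Up.
Row against Right: payoffs 37, 79, 26 → best response Middle.
Column against Up: payoffs 19, 73, 71 → best response Center.
Column against Middle: payoffs 21, 92, 95 → best response Right.
Column against Down: payoffs 11, 33, 10 → best response Center.
Mutual best responses: (Up, Center); (Middle, Right).

Pure-strategy Nash equilibria: (Up, Center) and (Middle, Right)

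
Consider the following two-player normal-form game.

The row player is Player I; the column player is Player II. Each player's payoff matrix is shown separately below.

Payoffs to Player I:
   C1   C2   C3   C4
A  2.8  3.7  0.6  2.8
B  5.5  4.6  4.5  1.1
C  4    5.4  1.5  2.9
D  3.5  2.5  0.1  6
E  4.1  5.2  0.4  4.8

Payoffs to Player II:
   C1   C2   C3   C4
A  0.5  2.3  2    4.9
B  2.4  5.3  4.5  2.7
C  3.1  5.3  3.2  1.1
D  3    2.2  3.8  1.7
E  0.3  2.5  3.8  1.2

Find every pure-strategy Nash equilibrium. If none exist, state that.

Check each profile: it is a Nash equilibrium iff no player can strictly gain by switching unilaterally.
(A, C1): Player I can switch to B (2.8 → 5.5). Not NE.
(A, C2): Player I can switch to B (3.7 → 4.6). Not NE.
(A, C3): Player I can switch to B (0.6 → 4.5). Not NE.
(A, C4): Player I can switch to C (2.8 → 2.9). Not NE.
(B, C1): Player II can switch to C2 (2.4 → 5.3). Not NE.
(B, C2): Player I can switch to C (4.6 → 5.4). Not NE.
(B, C3): Player II can switch to C2 (4.5 → 5.3). Not NE.
(B, C4): Player I can switch to A (1.1 → 2.8). Not NE.
(C, C1): Player I can switch to B (4 → 5.5). Not NE.
(C, C2): Player I gets 5.4, best alternative 5.2; Player II gets 5.3, best alternative 3.2. No profitable deviation — NE.
(C, C3): Player I can switch to B (1.5 → 4.5). Not NE.
(C, C4): Player I can switch to D (2.9 → 6). Not NE.
(D, C1): Player I can switch to B (3.5 → 5.5). Not NE.
(The remaining 7 profiles each have a profitable deviation by the same check.)

The unique pure-strategy Nash equilibrium is (C, C2).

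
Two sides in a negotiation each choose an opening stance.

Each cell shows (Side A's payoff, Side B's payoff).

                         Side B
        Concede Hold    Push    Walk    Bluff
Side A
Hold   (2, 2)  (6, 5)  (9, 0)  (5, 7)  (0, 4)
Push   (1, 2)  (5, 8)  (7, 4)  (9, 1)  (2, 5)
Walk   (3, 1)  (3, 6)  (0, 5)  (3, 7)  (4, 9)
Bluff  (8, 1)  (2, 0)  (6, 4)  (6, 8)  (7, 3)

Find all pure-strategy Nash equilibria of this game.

none

For each strategy profile, look for a profitable unilateral deviation.
(Hold, Concede): Side A can switch to Walk (2 → 3). Not NE.
(Hold, Hold): Side B can switch to Walk (5 → 7). Not NE.
(Hold, Push): Side B can switch to Concede (0 → 2). Not NE.
(Hold, Walk): Side A can switch to Push (5 → 9). Not NE.
(Hold, Bluff): Side A can switch to Push (0 → 2). Not NE.
(Push, Concede): Side A can switch to Hold (1 → 2). Not NE.
(Push, Hold): Side A can switch to Hold (5 → 6). Not NE.
(Push, Push): Side A can switch to Hold (7 → 9). Not NE.
(Push, Walk): Side B can switch to Concede (1 → 2). Not NE.
(Push, Bluff): Side A can switch to Walk (2 → 4). Not NE.
(The remaining 10 profiles each have a profitable deviation by the same check.)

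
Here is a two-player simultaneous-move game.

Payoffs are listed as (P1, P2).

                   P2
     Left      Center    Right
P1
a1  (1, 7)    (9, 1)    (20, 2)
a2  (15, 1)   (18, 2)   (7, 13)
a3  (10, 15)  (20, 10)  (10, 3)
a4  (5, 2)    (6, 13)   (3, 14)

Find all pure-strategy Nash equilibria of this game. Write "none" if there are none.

No pure-strategy Nash equilibrium.

For each strategy profile, look for a profitable unilateral deviation.
(a1, Left): P1 can switch to a2 (1 → 15). Not NE.
(a1, Center): P1 can switch to a2 (9 → 18). Not NE.
(a1, Right): P2 can switch to Left (2 → 7). Not NE.
(a2, Left): P2 can switch to Center (1 → 2). Not NE.
(a2, Center): P1 can switch to a3 (18 → 20). Not NE.
(a2, Right): P1 can switch to a1 (7 → 20). Not NE.
(a3, Left): P1 can switch to a2 (10 → 15). Not NE.
(a3, Center): P2 can switch to Left (10 → 15). Not NE.
(a3, Right): P1 can switch to a1 (10 → 20). Not NE.
(a4, Left): P1 can switch to a2 (5 → 15). Not NE.
(a4, Center): P1 can switch to a1 (6 → 9). Not NE.
(a4, Right): P1 can switch to a1 (3 → 20). Not NE.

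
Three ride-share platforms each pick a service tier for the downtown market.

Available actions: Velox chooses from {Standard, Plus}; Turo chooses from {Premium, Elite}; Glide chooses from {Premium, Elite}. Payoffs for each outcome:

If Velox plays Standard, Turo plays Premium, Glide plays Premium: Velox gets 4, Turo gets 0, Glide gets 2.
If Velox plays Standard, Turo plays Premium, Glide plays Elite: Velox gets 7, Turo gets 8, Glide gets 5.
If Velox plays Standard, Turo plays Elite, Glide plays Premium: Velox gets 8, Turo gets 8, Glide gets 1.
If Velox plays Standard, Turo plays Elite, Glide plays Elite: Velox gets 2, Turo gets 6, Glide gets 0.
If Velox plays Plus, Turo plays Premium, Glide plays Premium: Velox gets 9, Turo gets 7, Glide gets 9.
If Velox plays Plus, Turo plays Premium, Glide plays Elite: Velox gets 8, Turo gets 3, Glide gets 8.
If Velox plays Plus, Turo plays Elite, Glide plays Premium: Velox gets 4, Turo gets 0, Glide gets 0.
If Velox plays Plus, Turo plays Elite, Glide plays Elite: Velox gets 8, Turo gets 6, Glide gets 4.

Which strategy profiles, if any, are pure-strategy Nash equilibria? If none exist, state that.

Velox against (Premium, Premium): payoffs 4, 9 → best response Plus.
Velox against (Premium, Elite): payoffs 7, 8 → best response Plus.
Velox against (Elite, Premium): payoffs 8, 4 → best response Standard.
Velox against (Elite, Elite): payoffs 2, 8 → best response Plus.
Turo against (Standard, Premium): payoffs 0, 8 → best response Elite.
Turo against (Standard, Elite): payoffs 8, 6 → best response Premium.
Turo against (Plus, Premium): payoffs 7, 0 → best response Premium.
Turo against (Plus, Elite): payoffs 3, 6 → best response Elite.
Glide against (Standard, Premium): payoffs 2, 5 → best response Elite.
Glide against (Standard, Elite): payoffs 1, 0 → best response Premium.
Glide against (Plus, Premium): payoffs 9, 8 → best response Premium.
Glide against (Plus, Elite): payoffs 0, 4 → best response Elite.
Mutual best responses: (Standard, Elite, Premium); (Plus, Premium, Premium); (Plus, Elite, Elite).

Pure-strategy Nash equilibria: (Standard, Elite, Premium), (Plus, Premium, Premium), (Plus, Elite, Elite)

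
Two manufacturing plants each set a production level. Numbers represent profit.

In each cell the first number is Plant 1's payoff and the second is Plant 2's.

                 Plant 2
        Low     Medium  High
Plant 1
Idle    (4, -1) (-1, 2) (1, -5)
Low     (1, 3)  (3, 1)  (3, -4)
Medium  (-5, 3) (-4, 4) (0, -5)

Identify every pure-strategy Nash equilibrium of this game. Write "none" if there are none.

none

Plant 1 against Low: payoffs 4, 1, -5 → best response Idle.
Plant 1 against Medium: payoffs -1, 3, -4 → best response Low.
Plant 1 against High: payoffs 1, 3, 0 → best response Low.
Plant 2 against Idle: payoffs -1, 2, -5 → best response Medium.
Plant 2 against Low: payoffs 3, 1, -4 → best response Low.
Plant 2 against Medium: payoffs 3, 4, -5 → best response Medium.
No profile is a mutual best response for all players.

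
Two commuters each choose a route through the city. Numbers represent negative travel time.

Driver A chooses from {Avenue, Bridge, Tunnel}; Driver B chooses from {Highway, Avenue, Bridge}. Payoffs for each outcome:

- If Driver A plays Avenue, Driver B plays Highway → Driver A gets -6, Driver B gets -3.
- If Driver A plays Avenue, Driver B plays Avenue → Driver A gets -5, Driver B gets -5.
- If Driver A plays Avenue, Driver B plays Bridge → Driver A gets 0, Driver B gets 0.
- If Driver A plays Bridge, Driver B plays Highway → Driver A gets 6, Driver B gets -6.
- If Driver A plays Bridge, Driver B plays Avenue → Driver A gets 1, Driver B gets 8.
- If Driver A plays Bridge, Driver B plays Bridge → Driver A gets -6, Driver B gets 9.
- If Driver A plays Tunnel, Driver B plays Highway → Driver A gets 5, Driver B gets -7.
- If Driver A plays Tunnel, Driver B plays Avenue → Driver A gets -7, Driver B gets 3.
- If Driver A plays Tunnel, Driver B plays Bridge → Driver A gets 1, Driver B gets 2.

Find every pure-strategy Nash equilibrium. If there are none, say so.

Driver A against Highway: payoffs -6, 6, 5 → best response Bridge.
Driver A against Avenue: payoffs -5, 1, -7 → best response Bridge.
Driver A against Bridge: payoffs 0, -6, 1 → best response Tunnel.
Driver B against Avenue: payoffs -3, -5, 0 → best response Bridge.
Driver B against Bridge: payoffs -6, 8, 9 → best response Bridge.
Driver B against Tunnel: payoffs -7, 3, 2 → best response Avenue.
No profile is a mutual best response for all players.

none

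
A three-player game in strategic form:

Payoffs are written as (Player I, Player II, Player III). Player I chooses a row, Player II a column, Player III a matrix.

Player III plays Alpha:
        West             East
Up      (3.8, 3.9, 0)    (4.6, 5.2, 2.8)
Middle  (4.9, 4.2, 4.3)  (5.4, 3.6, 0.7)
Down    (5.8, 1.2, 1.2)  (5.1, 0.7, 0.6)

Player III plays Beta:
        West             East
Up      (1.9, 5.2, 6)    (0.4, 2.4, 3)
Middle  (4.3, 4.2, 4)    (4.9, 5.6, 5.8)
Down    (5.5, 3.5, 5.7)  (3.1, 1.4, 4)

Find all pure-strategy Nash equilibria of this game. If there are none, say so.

The pure Nash equilibria are (Middle, East, Beta) and (Down, West, Beta).

(Up, West, Alpha): Player I can switch to Middle (3.8 → 4.9). Not NE.
(Up, West, Beta): Player I can switch to Middle (1.9 → 4.3). Not NE.
(Up, East, Alpha): Player I can switch to Middle (4.6 → 5.4). Not NE.
(Up, East, Beta): Player I can switch to Middle (0.4 → 4.9). Not NE.
(Middle, West, Alpha): Player I can switch to Down (4.9 → 5.8). Not NE.
(Middle, West, Beta): Player I can switch to Down (4.3 → 5.5). Not NE.
(Middle, East, Alpha): Player II can switch to West (3.6 → 4.2). Not NE.
(Middle, East, Beta): Player I gets 4.9, best alternative 3.1; Player II gets 5.6, best alternative 4.2; Player III gets 5.8, best alternative 0.7. No profitable deviation — NE.
(Down, West, Alpha): Player III can switch to Beta (1.2 → 5.7). Not NE.
(Down, West, Beta): Player I gets 5.5, best alternative 4.3; Player II gets 3.5, best alternative 1.4; Player III gets 5.7, best alternative 1.2. No profitable deviation — NE.
(The remaining 2 profiles each have a profitable deviation by the same check.)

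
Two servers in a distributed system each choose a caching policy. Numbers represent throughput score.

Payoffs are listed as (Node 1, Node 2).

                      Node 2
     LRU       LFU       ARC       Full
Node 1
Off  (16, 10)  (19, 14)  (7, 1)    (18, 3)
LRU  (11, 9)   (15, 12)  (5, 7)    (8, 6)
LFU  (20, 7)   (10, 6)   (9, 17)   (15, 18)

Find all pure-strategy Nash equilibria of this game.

The unique pure-strategy Nash equilibrium is (Off, LFU).

Check each profile: it is a Nash equilibrium iff no player can strictly gain by switching unilaterally.
(Off, LRU): Node 1 can switch to LFU (16 → 20). Not NE.
(Off, LFU): Node 1 gets 19, best alternative 15; Node 2 gets 14, best alternative 10. No profitable deviation — NE.
(Off, ARC): Node 1 can switch to LFU (7 → 9). Not NE.
(Off, Full): Node 2 can switch to LRU (3 → 10). Not NE.
(LRU, LRU): Node 1 can switch to Off (11 → 16). Not NE.
(LRU, LFU): Node 1 can switch to Off (15 → 19). Not NE.
(LRU, ARC): Node 1 can switch to Off (5 → 7). Not NE.
(LRU, Full): Node 1 can switch to Off (8 → 18). Not NE.
(LFU, LRU): Node 2 can switch to ARC (7 → 17). Not NE.
(LFU, LFU): Node 1 can switch to Off (10 → 19). Not NE.
(LFU, ARC): Node 2 can switch to Full (17 → 18). Not NE.
(The remaining 1 profile has a profitable deviation by the same check.)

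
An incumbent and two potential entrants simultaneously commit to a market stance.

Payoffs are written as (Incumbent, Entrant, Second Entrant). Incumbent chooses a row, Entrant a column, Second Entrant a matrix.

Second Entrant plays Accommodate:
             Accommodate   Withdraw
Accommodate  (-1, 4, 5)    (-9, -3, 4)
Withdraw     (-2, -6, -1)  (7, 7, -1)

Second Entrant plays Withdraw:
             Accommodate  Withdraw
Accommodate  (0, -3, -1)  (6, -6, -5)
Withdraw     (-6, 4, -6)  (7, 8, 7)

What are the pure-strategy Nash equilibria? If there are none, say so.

The pure Nash equilibria are (Accommodate, Accommodate, Accommodate); (Withdraw, Withdraw, Withdraw).

Check each profile: it is a Nash equilibrium iff no player can strictly gain by switching unilaterally.
(Accommodate, Accommodate, Accommodate): Incumbent gets -1, best alternative -2; Entrant gets 4, best alternative -3; Second Entrant gets 5, best alternative -1. No profitable deviation — NE.
(Accommodate, Accommodate, Withdraw): Second Entrant can switch to Accommodate (-1 → 5). Not NE.
(Accommodate, Withdraw, Accommodate): Incumbent can switch to Withdraw (-9 → 7). Not NE.
(Accommodate, Withdraw, Withdraw): Incumbent can switch to Withdraw (6 → 7). Not NE.
(Withdraw, Accommodate, Accommodate): Incumbent can switch to Accommodate (-2 → -1). Not NE.
(Withdraw, Accommodate, Withdraw): Incumbent can switch to Accommodate (-6 → 0). Not NE.
(Withdraw, Withdraw, Accommodate): Second Entrant can switch to Withdraw (-1 → 7). Not NE.
(Withdraw, Withdraw, Withdraw): Incumbent gets 7, best alternative 6; Entrant gets 8, best alternative 4; Second Entrant gets 7, best alternative -1. No profitable deviation — NE.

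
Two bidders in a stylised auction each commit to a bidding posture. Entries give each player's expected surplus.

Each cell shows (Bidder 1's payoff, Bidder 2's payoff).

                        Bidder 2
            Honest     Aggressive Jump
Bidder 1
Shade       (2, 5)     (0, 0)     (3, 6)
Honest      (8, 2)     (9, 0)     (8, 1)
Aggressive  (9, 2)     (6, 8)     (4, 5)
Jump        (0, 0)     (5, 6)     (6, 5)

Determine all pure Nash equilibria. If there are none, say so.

none

Mark each player's best response to every combination of opponents' strategies; a profile where every player is best-responding is a pure Nash equilibrium.
Bidder 1 against Honest: payoffs 2, 8, 9, 0 → best response Aggressive.
Bidder 1 against Aggressive: payoffs 0, 9, 6, 5 → best response Honest.
Bidder 1 against Jump: payoffs 3, 8, 4, 6 → best response Honest.
Bidder 2 against Shade: payoffs 5, 0, 6 → best response Jump.
Bidder 2 against Honest: payoffs 2, 0, 1 → best response Honest.
Bidder 2 against Aggressive: payoffs 2, 8, 5 → best response Aggressive.
Bidder 2 against Jump: payoffs 0, 6, 5 → best response Aggressive.
No profile is a mutual best response for all players.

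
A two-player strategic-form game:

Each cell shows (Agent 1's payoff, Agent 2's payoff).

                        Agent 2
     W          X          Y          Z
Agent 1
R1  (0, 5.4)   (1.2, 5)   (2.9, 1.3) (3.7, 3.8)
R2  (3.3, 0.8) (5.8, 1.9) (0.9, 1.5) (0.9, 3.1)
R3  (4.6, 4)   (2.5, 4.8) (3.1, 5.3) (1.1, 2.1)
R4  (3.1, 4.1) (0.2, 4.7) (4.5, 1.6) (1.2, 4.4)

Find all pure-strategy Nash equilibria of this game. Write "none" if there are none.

none

(R1, W): Agent 1 can switch to R2 (0 → 3.3). Not NE.
(R1, X): Agent 1 can switch to R2 (1.2 → 5.8). Not NE.
(R1, Y): Agent 1 can switch to R3 (2.9 → 3.1). Not NE.
(R1, Z): Agent 2 can switch to W (3.8 → 5.4). Not NE.
(R2, W): Agent 1 can switch to R3 (3.3 → 4.6). Not NE.
(R2, X): Agent 2 can switch to Z (1.9 → 3.1). Not NE.
(The remaining 10 profiles each have a profitable deviation by the same check.)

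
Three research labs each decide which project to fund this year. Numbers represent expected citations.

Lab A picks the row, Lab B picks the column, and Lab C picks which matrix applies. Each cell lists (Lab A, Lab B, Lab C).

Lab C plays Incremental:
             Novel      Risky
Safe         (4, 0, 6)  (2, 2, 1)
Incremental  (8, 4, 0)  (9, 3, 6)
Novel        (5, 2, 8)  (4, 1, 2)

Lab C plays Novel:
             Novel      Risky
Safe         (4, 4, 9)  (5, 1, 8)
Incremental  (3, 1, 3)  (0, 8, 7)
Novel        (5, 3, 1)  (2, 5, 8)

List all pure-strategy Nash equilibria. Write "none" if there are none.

No pure-strategy Nash equilibrium.

For each player, find the best response to each opponent profile; mutual best responses are the pure NE.
Lab A against (Novel, Incremental): payoffs 4, 8, 5 → best response Incremental.
Lab A against (Novel, Novel): payoffs 4, 3, 5 → best response Novel.
Lab A against (Risky, Incremental): payoffs 2, 9, 4 → best response Incremental.
Lab A against (Risky, Novel): payoffs 5, 0, 2 → best response Safe.
Lab B against (Safe, Incremental): payoffs 0, 2 → best response Risky.
Lab B against (Safe, Novel): payoffs 4, 1 → best response Novel.
Lab B against (Incremental, Incremental): payoffs 4, 3 → best response Novel.
Lab B against (Incremental, Novel): payoffs 1, 8 → best response Risky.
Lab B against (Novel, Incremental): payoffs 2, 1 → best response Novel.
Lab B against (Novel, Novel): payoffs 3, 5 → best response Risky.
Lab C against (Safe, Novel): payoffs 6, 9 → best response Novel.
Lab C against (Safe, Risky): payoffs 1, 8 → best response Novel.
Lab C against (Incremental, Novel): payoffs 0, 3 → best response Novel.
Lab C against (Incremental, Risky): payoffs 6, 7 → best response Novel.
Lab C against (Novel, Novel): payoffs 8, 1 → best response Incremental.
Lab C against (Novel, Risky): payoffs 2, 8 → best response Novel.
No profile is a mutual best response for all players.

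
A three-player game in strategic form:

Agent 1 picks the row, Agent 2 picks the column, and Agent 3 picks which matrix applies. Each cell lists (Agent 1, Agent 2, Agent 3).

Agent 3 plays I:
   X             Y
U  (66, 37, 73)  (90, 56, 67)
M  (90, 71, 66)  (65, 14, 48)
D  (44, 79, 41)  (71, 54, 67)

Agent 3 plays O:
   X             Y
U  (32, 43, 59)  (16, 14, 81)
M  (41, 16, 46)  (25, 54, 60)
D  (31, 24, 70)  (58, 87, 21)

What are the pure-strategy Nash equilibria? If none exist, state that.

(M, X, I)

(U, X, I): Agent 1 can switch to M (66 → 90). Not NE.
(U, X, O): Agent 1 can switch to M (32 → 41). Not NE.
(U, Y, I): Agent 3 can switch to O (67 → 81). Not NE.
(U, Y, O): Agent 1 can switch to M (16 → 25). Not NE.
(M, X, I): Agent 1 gets 90, best alternative 66; Agent 2 gets 71, best alternative 14; Agent 3 gets 66, best alternative 46. No profitable deviation — NE.
(M, X, O): Agent 2 can switch to Y (16 → 54). Not NE.
(M, Y, I): Agent 1 can switch to U (65 → 90). Not NE.
(M, Y, O): Agent 1 can switch to D (25 → 58). Not NE.
(D, X, I): Agent 1 can switch to U (44 → 66). Not NE.
(D, X, O): Agent 1 can switch to U (31 → 32). Not NE.
(D, Y, I): Agent 1 can switch to U (71 → 90). Not NE.
(The remaining 1 profile has a profitable deviation by the same check.)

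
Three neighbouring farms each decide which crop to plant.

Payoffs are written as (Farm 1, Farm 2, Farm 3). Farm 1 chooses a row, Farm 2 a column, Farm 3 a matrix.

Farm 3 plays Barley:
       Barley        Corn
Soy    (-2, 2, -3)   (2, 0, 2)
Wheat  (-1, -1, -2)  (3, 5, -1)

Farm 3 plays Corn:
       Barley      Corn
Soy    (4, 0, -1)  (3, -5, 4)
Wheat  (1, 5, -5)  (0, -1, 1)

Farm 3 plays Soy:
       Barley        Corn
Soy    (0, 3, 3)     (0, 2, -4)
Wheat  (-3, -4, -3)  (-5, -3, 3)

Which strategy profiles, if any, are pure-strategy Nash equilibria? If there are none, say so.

The unique pure-strategy Nash equilibrium is (Soy, Barley, Soy).

Farm 1 against (Barley, Barley): payoffs -2, -1 → best response Wheat.
Farm 1 against (Barley, Corn): payoffs 4, 1 → best response Soy.
Farm 1 against (Barley, Soy): payoffs 0, -3 → best response Soy.
Farm 1 against (Corn, Barley): payoffs 2, 3 → best response Wheat.
Farm 1 against (Corn, Corn): payoffs 3, 0 → best response Soy.
Farm 1 against (Corn, Soy): payoffs 0, -5 → best response Soy.
Farm 2 against (Soy, Barley): payoffs 2, 0 → best response Barley.
Farm 2 against (Soy, Corn): payoffs 0, -5 → best response Barley.
Farm 2 against (Soy, Soy): payoffs 3, 2 → best response Barley.
Farm 2 against (Wheat, Barley): payoffs -1, 5 → best response Corn.
Farm 2 against (Wheat, Corn): payoffs 5, -1 → best response Barley.
Farm 2 against (Wheat, Soy): payoffs -4, -3 → best response Corn.
Farm 3 against (Soy, Barley): payoffs -3, -1, 3 → best response Soy.
Farm 3 against (Soy, Corn): payoffs 2, 4, -4 → best response Corn.
Farm 3 against (Wheat, Barley): payoffs -2, -5, -3 → best response Barley.
Farm 3 against (Wheat, Corn): payoffs -1, 1, 3 → best response Soy.
Mutual best responses: (Soy, Barley, Soy).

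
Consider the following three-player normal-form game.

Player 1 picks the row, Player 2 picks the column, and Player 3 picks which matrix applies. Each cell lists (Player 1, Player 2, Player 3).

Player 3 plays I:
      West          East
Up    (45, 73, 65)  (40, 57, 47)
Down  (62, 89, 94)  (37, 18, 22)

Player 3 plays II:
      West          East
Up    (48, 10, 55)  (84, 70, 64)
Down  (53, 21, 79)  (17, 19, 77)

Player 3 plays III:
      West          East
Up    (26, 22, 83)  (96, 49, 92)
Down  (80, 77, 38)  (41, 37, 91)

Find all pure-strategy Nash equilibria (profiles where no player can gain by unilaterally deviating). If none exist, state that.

Player 1 against (West, I): payoffs 45, 62 → best response Down.
Player 1 against (West, II): payoffs 48, 53 → best response Down.
Player 1 against (West, III): payoffs 26, 80 → best response Down.
Player 1 against (East, I): payoffs 40, 37 → best response Up.
Player 1 against (East, II): payoffs 84, 17 → best response Up.
Player 1 against (East, III): payoffs 96, 41 → best response Up.
Player 2 against (Up, I): payoffs 73, 57 → best response West.
Player 2 against (Up, II): payoffs 10, 70 → best response East.
Player 2 against (Up, III): payoffs 22, 49 → best response East.
Player 2 against (Down, I): payoffs 89, 18 → best response West.
Player 2 against (Down, II): payoffs 21, 19 → best response West.
Player 2 against (Down, III): payoffs 77, 37 → best response West.
Player 3 against (Up, West): payoffs 65, 55, 83 → best response III.
Player 3 against (Up, East): payoffs 47, 64, 92 → best response III.
Player 3 against (Down, West): payoffs 94, 79, 38 → best response I.
Player 3 against (Down, East): payoffs 22, 77, 91 → best response III.
Mutual best responses: (Up, East, III); (Down, West, I).

Pure-strategy Nash equilibria: (Up, East, III) and (Down, West, I)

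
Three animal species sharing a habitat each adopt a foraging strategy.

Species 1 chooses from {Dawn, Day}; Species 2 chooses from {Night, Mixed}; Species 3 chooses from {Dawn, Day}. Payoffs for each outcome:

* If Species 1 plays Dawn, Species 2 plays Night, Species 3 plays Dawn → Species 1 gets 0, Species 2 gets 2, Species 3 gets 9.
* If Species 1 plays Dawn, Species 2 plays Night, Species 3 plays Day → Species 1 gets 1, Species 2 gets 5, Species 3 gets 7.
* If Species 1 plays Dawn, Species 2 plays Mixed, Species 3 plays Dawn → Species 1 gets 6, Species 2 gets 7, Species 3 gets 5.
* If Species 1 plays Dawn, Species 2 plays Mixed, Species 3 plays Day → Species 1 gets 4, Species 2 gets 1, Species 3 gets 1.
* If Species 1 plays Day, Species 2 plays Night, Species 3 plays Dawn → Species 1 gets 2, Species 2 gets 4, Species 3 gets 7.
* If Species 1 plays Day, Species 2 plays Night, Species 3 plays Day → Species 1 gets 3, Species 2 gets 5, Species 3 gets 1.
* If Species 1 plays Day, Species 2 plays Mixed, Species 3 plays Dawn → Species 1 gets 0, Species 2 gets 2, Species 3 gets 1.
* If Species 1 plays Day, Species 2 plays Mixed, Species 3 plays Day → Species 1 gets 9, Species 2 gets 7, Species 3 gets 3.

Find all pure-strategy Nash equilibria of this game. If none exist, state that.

(Dawn, Night, Dawn): Species 1 can switch to Day (0 → 2). Not NE.
(Dawn, Night, Day): Species 1 can switch to Day (1 → 3). Not NE.
(Dawn, Mixed, Dawn): Species 1 gets 6, best alternative 0; Species 2 gets 7, best alternative 2; Species 3 gets 5, best alternative 1. No profitable deviation — NE.
(Dawn, Mixed, Day): Species 1 can switch to Day (4 → 9). Not NE.
(Day, Night, Dawn): Species 1 gets 2, best alternative 0; Species 2 gets 4, best alternative 2; Species 3 gets 7, best alternative 1. No profitable deviation — NE.
(Day, Night, Day): Species 2 can switch to Mixed (5 → 7). Not NE.
(Day, Mixed, Dawn): Species 1 can switch to Dawn (0 → 6). Not NE.
(Day, Mixed, Day): Species 1 gets 9, best alternative 4; Species 2 gets 7, best alternative 5; Species 3 gets 3, best alternative 1. No profitable deviation — NE.

(Dawn, Mixed, Dawn) and (Day, Night, Dawn) and (Day, Mixed, Day)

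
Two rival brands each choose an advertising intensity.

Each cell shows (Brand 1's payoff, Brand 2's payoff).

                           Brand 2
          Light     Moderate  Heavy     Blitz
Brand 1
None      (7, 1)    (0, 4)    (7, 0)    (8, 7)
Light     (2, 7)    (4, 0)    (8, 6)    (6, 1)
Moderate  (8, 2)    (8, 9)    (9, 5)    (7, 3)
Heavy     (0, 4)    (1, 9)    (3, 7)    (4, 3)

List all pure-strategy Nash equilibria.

Brand 1 against Light: payoffs 7, 2, 8, 0 → best response Moderate.
Brand 1 against Moderate: payoffs 0, 4, 8, 1 → best response Moderate.
Brand 1 against Heavy: payoffs 7, 8, 9, 3 → best response Moderate.
Brand 1 against Blitz: payoffs 8, 6, 7, 4 → best response None.
Brand 2 against None: payoffs 1, 4, 0, 7 → best response Blitz.
Brand 2 against Light: payoffs 7, 0, 6, 1 → best response Light.
Brand 2 against Moderate: payoffs 2, 9, 5, 3 → best response Moderate.
Brand 2 against Heavy: payoffs 4, 9, 7, 3 → best response Moderate.
Mutual best responses: (None, Blitz); (Moderate, Moderate).

Pure-strategy Nash equilibria: (None, Blitz); (Moderate, Moderate)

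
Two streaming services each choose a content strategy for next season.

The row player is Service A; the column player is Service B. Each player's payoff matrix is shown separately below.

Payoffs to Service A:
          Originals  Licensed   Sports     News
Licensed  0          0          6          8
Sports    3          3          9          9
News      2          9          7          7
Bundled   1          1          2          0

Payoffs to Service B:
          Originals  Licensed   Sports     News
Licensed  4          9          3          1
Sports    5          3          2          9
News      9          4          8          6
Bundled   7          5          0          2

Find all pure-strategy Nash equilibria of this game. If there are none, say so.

The unique pure-strategy Nash equilibrium is (Sports, News).

Service A against Originals: payoffs 0, 3, 2, 1 → best response Sports.
Service A against Licensed: payoffs 0, 3, 9, 1 → best response News.
Service A against Sports: payoffs 6, 9, 7, 2 → best response Sports.
Service A against News: payoffs 8, 9, 7, 0 → best response Sports.
Service B against Licensed: payoffs 4, 9, 3, 1 → best response Licensed.
Service B against Sports: payoffs 5, 3, 2, 9 → best response News.
Service B against News: payoffs 9, 4, 8, 6 → best response Originals.
Service B against Bundled: payoffs 7, 5, 0, 2 → best response Originals.
Mutual best responses: (Sports, News).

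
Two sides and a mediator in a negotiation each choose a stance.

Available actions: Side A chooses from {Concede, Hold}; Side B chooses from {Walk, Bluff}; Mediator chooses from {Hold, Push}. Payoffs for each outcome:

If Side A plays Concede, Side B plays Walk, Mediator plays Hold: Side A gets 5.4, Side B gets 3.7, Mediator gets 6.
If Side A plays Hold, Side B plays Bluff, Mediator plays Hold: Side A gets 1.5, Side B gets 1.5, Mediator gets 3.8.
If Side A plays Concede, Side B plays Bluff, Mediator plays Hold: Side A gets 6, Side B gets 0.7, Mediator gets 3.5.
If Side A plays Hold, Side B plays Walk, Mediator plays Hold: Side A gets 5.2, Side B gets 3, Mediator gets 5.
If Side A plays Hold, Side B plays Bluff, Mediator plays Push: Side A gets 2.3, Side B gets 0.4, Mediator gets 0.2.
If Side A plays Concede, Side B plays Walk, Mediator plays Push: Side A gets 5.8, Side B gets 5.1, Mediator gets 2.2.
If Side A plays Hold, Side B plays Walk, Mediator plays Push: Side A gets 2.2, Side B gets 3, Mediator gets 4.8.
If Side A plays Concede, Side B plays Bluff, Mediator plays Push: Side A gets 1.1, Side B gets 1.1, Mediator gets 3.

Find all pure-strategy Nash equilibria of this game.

The unique pure-strategy Nash equilibrium is (Concede, Walk, Hold).

(Concede, Walk, Hold): Side A gets 5.4, best alternative 5.2; Side B gets 3.7, best alternative 0.7; Mediator gets 6, best alternative 2.2. No profitable deviation — NE.
(Concede, Walk, Push): Mediator can switch to Hold (2.2 → 6). Not NE.
(Concede, Bluff, Hold): Side B can switch to Walk (0.7 → 3.7). Not NE.
(Concede, Bluff, Push): Side A can switch to Hold (1.1 → 2.3). Not NE.
(Hold, Walk, Hold): Side A can switch to Concede (5.2 → 5.4). Not NE.
(Hold, Walk, Push): Side A can switch to Concede (2.2 → 5.8). Not NE.
(Hold, Bluff, Hold): Side A can switch to Concede (1.5 → 6). Not NE.
(Hold, Bluff, Push): Side B can switch to Walk (0.4 → 3). Not NE.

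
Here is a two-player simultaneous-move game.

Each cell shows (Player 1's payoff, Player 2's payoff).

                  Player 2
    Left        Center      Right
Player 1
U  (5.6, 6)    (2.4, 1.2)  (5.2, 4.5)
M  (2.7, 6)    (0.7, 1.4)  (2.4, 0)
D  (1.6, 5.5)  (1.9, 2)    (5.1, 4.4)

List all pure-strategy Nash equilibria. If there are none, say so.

(U, Left)

Mark each player's best response to every combination of opponents' strategies; a profile where every player is best-responding is a pure Nash equilibrium.
Player 1 against Left: payoffs 5.6, 2.7, 1.6 → best response U.
Player 1 against Center: payoffs 2.4, 0.7, 1.9 → best response U.
Player 1 against Right: payoffs 5.2, 2.4, 5.1 → best response U.
Player 2 against U: payoffs 6, 1.2, 4.5 → best response Left.
Player 2 against M: payoffs 6, 1.4, 0 → best response Left.
Player 2 against D: payoffs 5.5, 2, 4.4 → best response Left.
Mutual best responses: (U, Left).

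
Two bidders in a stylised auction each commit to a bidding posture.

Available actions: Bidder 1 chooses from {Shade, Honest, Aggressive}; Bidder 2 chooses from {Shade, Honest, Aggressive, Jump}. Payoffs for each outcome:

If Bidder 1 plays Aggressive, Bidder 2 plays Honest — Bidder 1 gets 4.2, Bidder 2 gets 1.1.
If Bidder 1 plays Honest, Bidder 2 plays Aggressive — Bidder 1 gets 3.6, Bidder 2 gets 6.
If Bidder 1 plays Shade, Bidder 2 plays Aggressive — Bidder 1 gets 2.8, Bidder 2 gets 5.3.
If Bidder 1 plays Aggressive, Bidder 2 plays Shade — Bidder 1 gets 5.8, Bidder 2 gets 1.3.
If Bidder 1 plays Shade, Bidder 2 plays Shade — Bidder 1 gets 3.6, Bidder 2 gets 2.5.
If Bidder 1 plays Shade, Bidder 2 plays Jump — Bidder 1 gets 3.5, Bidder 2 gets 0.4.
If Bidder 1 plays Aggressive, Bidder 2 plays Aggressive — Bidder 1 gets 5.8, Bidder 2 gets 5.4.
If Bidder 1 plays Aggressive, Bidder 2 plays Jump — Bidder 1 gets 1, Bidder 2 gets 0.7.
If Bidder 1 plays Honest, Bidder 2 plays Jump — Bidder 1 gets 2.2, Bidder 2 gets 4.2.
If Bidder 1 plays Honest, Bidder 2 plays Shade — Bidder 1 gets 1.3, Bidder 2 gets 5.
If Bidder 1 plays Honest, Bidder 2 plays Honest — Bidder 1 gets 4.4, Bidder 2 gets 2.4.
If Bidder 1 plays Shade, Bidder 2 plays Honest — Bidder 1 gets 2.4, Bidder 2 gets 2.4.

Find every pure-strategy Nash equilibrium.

(Aggressive, Aggressive)

Mark each player's best response to every combination of opponents' strategies; a profile where every player is best-responding is a pure Nash equilibrium.
Bidder 1 against Shade: payoffs 3.6, 1.3, 5.8 → best response Aggressive.
Bidder 1 against Honest: payoffs 2.4, 4.4, 4.2 → best response Honest.
Bidder 1 against Aggressive: payoffs 2.8, 3.6, 5.8 → best response Aggressive.
Bidder 1 against Jump: payoffs 3.5, 2.2, 1 → best response Shade.
Bidder 2 against Shade: payoffs 2.5, 2.4, 5.3, 0.4 → best response Aggressive.
Bidder 2 against Honest: payoffs 5, 2.4, 6, 4.2 → best response Aggressive.
Bidder 2 against Aggressive: payoffs 1.3, 1.1, 5.4, 0.7 → best response Aggressive.
Mutual best responses: (Aggressive, Aggressive).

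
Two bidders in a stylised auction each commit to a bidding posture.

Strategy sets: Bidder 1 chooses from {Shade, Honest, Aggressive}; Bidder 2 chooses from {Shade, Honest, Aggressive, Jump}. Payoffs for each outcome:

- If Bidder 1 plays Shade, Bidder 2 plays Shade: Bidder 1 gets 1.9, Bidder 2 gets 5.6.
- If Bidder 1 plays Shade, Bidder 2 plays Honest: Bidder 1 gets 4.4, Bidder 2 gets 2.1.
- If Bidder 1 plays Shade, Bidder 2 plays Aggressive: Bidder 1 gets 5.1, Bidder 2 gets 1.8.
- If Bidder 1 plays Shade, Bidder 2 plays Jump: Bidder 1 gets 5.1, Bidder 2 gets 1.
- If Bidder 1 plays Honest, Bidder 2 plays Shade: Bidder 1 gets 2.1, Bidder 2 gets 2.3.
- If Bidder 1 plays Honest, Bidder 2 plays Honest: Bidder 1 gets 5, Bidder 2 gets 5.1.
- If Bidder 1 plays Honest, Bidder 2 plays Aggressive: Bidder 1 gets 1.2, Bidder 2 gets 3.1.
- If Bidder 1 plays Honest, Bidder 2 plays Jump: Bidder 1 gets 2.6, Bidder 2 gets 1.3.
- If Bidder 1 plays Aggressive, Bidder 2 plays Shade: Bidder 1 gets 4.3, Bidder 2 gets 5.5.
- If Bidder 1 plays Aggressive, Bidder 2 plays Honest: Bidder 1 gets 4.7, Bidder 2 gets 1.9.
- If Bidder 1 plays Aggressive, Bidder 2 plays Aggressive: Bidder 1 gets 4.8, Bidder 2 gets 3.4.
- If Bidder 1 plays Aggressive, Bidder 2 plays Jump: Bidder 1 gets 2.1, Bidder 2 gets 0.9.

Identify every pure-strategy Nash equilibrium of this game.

Bidder 1 against Shade: payoffs 1.9, 2.1, 4.3 → best response Aggressive.
Bidder 1 against Honest: payoffs 4.4, 5, 4.7 → best response Honest.
Bidder 1 against Aggressive: payoffs 5.1, 1.2, 4.8 → best response Shade.
Bidder 1 against Jump: payoffs 5.1, 2.6, 2.1 → best response Shade.
Bidder 2 against Shade: payoffs 5.6, 2.1, 1.8, 1 → best response Shade.
Bidder 2 against Honest: payoffs 2.3, 5.1, 3.1, 1.3 → best response Honest.
Bidder 2 against Aggressive: payoffs 5.5, 1.9, 3.4, 0.9 → best response Shade.
Mutual best responses: (Honest, Honest); (Aggressive, Shade).

The pure Nash equilibria are (Honest, Honest) and (Aggressive, Shade).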